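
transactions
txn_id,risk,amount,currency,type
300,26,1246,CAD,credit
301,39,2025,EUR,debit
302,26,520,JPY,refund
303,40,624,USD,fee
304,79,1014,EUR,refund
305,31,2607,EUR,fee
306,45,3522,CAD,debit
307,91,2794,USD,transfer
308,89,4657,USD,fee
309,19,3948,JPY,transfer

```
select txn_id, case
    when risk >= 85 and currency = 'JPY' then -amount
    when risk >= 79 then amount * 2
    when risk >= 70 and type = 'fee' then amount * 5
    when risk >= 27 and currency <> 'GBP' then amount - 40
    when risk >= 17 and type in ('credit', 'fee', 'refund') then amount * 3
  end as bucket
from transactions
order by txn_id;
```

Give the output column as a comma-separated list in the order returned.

3738, 1985, 1560, 584, 2028, 2567, 3482, 5588, 9314, NULL

txn_id=300: risk >= 17 and type in ('credit', 'fee', 'refund') → 3738
txn_id=301: risk >= 27 and currency <> 'GBP' → 1985
txn_id=302: risk >= 17 and type in ('credit', 'fee', 'refund') → 1560
txn_id=303: risk >= 27 and currency <> 'GBP' → 584
txn_id=304: risk >= 79 → 2028
txn_id=305: risk >= 27 and currency <> 'GBP' → 2567
txn_id=306: risk >= 27 and currency <> 'GBP' → 3482
txn_id=307: risk >= 79 → 5588
txn_id=308: risk >= 79 → 9314
txn_id=309: (no match → NULL) → NULL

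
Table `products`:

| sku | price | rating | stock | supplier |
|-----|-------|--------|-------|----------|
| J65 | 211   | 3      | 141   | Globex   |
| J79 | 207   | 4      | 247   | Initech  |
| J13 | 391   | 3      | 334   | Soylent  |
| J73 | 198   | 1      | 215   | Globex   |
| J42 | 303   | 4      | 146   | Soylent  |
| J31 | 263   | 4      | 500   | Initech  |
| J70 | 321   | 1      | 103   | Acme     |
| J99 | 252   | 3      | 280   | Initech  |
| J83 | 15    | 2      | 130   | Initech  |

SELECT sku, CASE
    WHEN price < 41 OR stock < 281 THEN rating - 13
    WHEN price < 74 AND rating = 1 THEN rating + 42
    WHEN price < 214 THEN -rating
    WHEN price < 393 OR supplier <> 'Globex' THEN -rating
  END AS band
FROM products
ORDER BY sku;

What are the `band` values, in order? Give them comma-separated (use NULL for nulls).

sku=J13: price < 393 OR supplier <> 'Globex' → -3
sku=J31: price < 393 OR supplier <> 'Globex' → -4
sku=J42: price < 41 OR stock < 281 → -9
sku=J65: price < 41 OR stock < 281 → -10
sku=J70: price < 41 OR stock < 281 → -12
sku=J73: price < 41 OR stock < 281 → -12
sku=J79: price < 41 OR stock < 281 → -9
sku=J83: price < 41 OR stock < 281 → -11
sku=J99: price < 41 OR stock < 281 → -10

-3, -4, -9, -10, -12, -12, -9, -11, -10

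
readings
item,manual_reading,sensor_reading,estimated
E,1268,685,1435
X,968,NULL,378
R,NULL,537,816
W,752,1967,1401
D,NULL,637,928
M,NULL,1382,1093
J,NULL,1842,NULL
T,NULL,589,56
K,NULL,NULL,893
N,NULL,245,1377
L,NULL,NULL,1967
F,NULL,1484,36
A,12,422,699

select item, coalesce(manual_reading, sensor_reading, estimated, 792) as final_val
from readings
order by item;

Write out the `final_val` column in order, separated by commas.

item=A: manual_reading=12 → 12
item=D: manual_reading=NULL, sensor_reading=637 → 637
item=E: manual_reading=1268 → 1268
item=F: manual_reading=NULL, sensor_reading=1484 → 1484
item=J: manual_reading=NULL, sensor_reading=1842 → 1842
item=K: manual_reading=NULL, sensor_reading=NULL, estimated=893 → 893
item=L: manual_reading=NULL, sensor_reading=NULL, estimated=1967 → 1967
item=M: manual_reading=NULL, sensor_reading=1382 → 1382
item=N: manual_reading=NULL, sensor_reading=245 → 245
item=R: manual_reading=NULL, sensor_reading=537 → 537
item=T: manual_reading=NULL, sensor_reading=589 → 589
item=W: manual_reading=752 → 752
item=X: manual_reading=968 → 968

12, 637, 1268, 1484, 1842, 893, 1967, 1382, 245, 537, 589, 752, 968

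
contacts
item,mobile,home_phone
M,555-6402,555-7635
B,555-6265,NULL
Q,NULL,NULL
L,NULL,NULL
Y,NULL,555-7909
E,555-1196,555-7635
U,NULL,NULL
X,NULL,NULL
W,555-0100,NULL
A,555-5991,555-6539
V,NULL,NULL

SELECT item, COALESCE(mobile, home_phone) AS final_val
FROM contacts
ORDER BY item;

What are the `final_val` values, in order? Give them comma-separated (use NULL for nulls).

555-5991, 555-6265, 555-1196, NULL, 555-6402, NULL, NULL, NULL, 555-0100, NULL, 555-7909

item=A: mobile=555-5991 → 555-5991
item=B: mobile=555-6265 → 555-6265
item=E: mobile=555-1196 → 555-1196
item=L: mobile=NULL, home_phone=NULL (all NULL) → NULL
item=M: mobile=555-6402 → 555-6402
item=Q: mobile=NULL, home_phone=NULL (all NULL) → NULL
item=U: mobile=NULL, home_phone=NULL (all NULL) → NULL
item=V: mobile=NULL, home_phone=NULL (all NULL) → NULL
item=W: mobile=555-0100 → 555-0100
item=X: mobile=NULL, home_phone=NULL (all NULL) → NULL
item=Y: mobile=NULL, home_phone=555-7909 → 555-7909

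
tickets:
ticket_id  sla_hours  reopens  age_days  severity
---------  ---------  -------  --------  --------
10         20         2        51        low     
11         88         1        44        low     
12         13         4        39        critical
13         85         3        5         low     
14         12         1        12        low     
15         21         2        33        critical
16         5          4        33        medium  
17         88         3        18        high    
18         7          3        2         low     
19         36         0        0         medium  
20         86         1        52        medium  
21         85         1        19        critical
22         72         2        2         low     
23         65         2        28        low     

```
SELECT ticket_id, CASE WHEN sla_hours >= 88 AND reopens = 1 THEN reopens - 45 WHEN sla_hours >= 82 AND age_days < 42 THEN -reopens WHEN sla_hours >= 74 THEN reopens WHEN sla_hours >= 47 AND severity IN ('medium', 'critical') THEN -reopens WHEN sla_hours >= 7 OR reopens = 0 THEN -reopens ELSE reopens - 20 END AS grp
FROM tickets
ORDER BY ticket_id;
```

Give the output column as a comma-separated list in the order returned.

ticket_id=10: sla_hours >= 7 OR reopens = 0 → -2
ticket_id=11: sla_hours >= 88 AND reopens = 1 → -44
ticket_id=12: sla_hours >= 7 OR reopens = 0 → -4
ticket_id=13: sla_hours >= 82 AND age_days < 42 → -3
ticket_id=14: sla_hours >= 7 OR reopens = 0 → -1
ticket_id=15: sla_hours >= 7 OR reopens = 0 → -2
ticket_id=16: ELSE → -16
ticket_id=17: sla_hours >= 82 AND age_days < 42 → -3
ticket_id=18: sla_hours >= 7 OR reopens = 0 → -3
ticket_id=19: sla_hours >= 7 OR reopens = 0 → 0
ticket_id=20: sla_hours >= 74 → 1
ticket_id=21: sla_hours >= 82 AND age_days < 42 → -1
ticket_id=22: sla_hours >= 7 OR reopens = 0 → -2
ticket_id=23: sla_hours >= 7 OR reopens = 0 → -2

-2, -44, -4, -3, -1, -2, -16, -3, -3, 0, 1, -1, -2, -2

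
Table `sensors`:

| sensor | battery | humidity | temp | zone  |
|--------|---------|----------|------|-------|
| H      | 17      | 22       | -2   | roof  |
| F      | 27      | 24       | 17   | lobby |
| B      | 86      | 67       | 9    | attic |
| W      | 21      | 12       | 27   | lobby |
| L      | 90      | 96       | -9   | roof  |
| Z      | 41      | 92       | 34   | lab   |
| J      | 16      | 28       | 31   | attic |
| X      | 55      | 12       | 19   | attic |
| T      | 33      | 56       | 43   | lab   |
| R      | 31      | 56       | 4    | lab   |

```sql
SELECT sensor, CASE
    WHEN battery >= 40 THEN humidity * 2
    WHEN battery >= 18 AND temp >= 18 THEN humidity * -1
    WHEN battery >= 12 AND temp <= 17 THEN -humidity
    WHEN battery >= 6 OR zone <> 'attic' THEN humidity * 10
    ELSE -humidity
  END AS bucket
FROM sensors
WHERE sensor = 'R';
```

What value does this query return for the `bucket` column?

sensor = R: battery=31, humidity=56, temp=4, zone=lab.
battery >= 40 → false
battery >= 18 AND temp >= 18 → false
battery >= 12 AND temp <= 17 → true → -56

-56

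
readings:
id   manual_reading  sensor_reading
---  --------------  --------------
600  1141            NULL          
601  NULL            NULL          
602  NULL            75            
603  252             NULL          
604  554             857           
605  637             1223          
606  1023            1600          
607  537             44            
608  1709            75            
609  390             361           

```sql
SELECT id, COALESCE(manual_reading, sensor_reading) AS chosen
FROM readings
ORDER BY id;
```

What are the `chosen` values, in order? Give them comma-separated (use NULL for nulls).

1141, NULL, 75, 252, 554, 637, 1023, 537, 1709, 390

id=600: manual_reading=1141 → 1141
id=601: manual_reading=NULL, sensor_reading=NULL (all NULL) → NULL
id=602: manual_reading=NULL, sensor_reading=75 → 75
id=603: manual_reading=252 → 252
id=604: manual_reading=554 → 554
id=605: manual_reading=637 → 637
id=606: manual_reading=1023 → 1023
id=607: manual_reading=537 → 537
id=608: manual_reading=1709 → 1709
id=609: manual_reading=390 → 390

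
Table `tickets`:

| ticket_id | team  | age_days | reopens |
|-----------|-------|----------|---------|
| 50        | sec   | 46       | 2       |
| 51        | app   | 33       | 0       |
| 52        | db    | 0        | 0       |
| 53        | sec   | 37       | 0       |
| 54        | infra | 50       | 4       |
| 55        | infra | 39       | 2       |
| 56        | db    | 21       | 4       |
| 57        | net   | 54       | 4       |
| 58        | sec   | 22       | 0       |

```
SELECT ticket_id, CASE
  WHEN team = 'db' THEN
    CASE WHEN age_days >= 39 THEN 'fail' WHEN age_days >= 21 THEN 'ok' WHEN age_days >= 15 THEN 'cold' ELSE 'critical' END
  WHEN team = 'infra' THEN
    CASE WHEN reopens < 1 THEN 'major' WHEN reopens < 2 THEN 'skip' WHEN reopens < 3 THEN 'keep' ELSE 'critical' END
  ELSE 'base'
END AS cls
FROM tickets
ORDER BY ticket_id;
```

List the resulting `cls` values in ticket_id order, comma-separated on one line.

base, base, critical, base, critical, keep, ok, base, base

ticket_id=50: team='sec' → outer ELSE → base
ticket_id=51: team='app' → outer ELSE → base
ticket_id=52: team='db' → inner[ELSE] → critical
ticket_id=53: team='sec' → outer ELSE → base
ticket_id=54: team='infra' → inner[ELSE] → critical
ticket_id=55: team='infra' → inner[reopens < 3] → keep
ticket_id=56: team='db' → inner[age_days >= 21] → ok
ticket_id=57: team='net' → outer ELSE → base
ticket_id=58: team='sec' → outer ELSE → base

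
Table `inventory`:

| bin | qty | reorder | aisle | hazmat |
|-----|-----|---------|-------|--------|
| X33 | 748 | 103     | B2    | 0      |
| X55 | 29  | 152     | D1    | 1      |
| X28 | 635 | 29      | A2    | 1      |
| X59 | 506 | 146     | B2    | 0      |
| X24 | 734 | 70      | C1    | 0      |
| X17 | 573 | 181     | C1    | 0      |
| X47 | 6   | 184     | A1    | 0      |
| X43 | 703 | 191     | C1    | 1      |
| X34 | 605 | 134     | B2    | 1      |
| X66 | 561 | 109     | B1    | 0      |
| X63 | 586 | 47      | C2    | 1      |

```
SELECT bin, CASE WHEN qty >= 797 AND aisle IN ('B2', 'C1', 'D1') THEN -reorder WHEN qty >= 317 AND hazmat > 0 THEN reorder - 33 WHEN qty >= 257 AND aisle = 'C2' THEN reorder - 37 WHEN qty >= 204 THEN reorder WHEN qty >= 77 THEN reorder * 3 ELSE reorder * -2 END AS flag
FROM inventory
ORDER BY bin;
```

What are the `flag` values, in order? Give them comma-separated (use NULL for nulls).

181, 70, -4, 103, 101, 158, -368, -304, 146, 14, 109

bin=X17: qty >= 204 → 181
bin=X24: qty >= 204 → 70
bin=X28: qty >= 317 AND hazmat > 0 → -4
bin=X33: qty >= 204 → 103
bin=X34: qty >= 317 AND hazmat > 0 → 101
bin=X43: qty >= 317 AND hazmat > 0 → 158
bin=X47: ELSE → -368
bin=X55: ELSE → -304
bin=X59: qty >= 204 → 146
bin=X63: qty >= 317 AND hazmat > 0 → 14
bin=X66: qty >= 204 → 109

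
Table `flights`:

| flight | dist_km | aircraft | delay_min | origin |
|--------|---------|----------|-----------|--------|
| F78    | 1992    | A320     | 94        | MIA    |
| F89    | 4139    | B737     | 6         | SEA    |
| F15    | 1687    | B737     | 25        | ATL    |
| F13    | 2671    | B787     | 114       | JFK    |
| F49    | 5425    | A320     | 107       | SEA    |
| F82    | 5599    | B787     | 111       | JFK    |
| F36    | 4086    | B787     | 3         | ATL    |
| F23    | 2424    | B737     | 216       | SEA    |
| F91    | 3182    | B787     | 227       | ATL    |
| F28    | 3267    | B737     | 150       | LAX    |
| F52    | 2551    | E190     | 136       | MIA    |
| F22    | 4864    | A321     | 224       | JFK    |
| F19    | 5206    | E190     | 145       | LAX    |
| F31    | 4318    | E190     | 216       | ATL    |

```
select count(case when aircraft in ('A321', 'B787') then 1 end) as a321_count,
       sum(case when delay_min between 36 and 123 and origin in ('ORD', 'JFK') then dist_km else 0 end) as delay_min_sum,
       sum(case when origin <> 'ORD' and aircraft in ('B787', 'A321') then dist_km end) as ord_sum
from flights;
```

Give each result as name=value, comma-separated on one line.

a321_count=5, delay_min_sum=8270, ord_sum=20402

[a321_count: aircraft in ('A321', 'B787')]
flight=F78: ✗
flight=F89: ✗
flight=F15: ✗
flight=F13: ✓ → 1
flight=F49: ✗
flight=F82: ✓ → 1
flight=F36: ✓ → 1
flight=F23: ✗
flight=F91: ✓ → 1
flight=F28: ✗
flight=F52: ✗
flight=F22: ✓ → 1
flight=F19: ✗
flight=F31: ✗
a321_count = COUNT(1, 1, 1, 1, 1) = 5
—
[delay_min_sum: delay_min between 36 and 123 and origin in ('ORD', 'JFK')]
flight=F78: ✗
flight=F89: ✗
flight=F15: ✗
flight=F13: ✓ → 2671
flight=F49: ✗
flight=F82: ✓ → 5599
flight=F36: ✗
flight=F23: ✗
flight=F91: ✗
flight=F28: ✗
flight=F52: ✗
flight=F22: ✗
flight=F19: ✗
flight=F31: ✗
delay_min_sum = 2671 + 5599 = 8270
—
[ord_sum: origin <> 'ORD' and aircraft in ('B787', 'A321')]
flight=F78: ✗
flight=F89: ✗
flight=F15: ✗
flight=F13: ✓ → 2671
flight=F49: ✗
flight=F82: ✓ → 5599
flight=F36: ✓ → 4086
flight=F23: ✗
flight=F91: ✓ → 3182
flight=F28: ✗
flight=F52: ✗
flight=F22: ✓ → 4864
flight=F19: ✗
flight=F31: ✗
ord_sum = 2671 + 5599 + 4086 + 3182 + 4864 = 20402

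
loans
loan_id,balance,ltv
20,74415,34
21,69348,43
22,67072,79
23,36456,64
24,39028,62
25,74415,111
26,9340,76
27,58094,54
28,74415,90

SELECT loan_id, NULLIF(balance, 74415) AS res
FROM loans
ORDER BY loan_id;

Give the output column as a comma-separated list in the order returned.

loan_id=20: balance=74415 vs 74415: equal → NULL
loan_id=21: balance=69348 vs 74415: differ → 69348
loan_id=22: balance=67072 vs 74415: differ → 67072
loan_id=23: balance=36456 vs 74415: differ → 36456
loan_id=24: balance=39028 vs 74415: differ → 39028
loan_id=25: balance=74415 vs 74415: equal → NULL
loan_id=26: balance=9340 vs 74415: differ → 9340
loan_id=27: balance=58094 vs 74415: differ → 58094
loan_id=28: balance=74415 vs 74415: equal → NULL

NULL, 69348, 67072, 36456, 39028, NULL, 9340, 58094, NULL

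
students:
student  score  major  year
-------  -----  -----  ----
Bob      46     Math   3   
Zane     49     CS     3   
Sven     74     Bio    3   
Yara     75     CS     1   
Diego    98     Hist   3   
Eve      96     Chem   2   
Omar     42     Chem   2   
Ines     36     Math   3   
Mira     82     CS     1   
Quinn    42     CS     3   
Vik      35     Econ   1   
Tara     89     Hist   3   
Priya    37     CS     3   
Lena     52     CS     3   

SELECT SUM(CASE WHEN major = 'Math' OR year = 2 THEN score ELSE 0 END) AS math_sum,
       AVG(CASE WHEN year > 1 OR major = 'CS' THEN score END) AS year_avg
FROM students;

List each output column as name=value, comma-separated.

[math_sum: major = 'Math' OR year = 2]
student=Bob: ✓ → 46
student=Zane: ✗
student=Sven: ✗
student=Yara: ✗
student=Diego: ✗
student=Eve: ✓ → 96
student=Omar: ✓ → 42
student=Ines: ✓ → 36
student=Mira: ✗
student=Quinn: ✗
student=Vik: ✗
student=Tara: ✗
student=Priya: ✗
student=Lena: ✗
math_sum = 46 + 96 + 42 + 36 = 220
—
[year_avg: year > 1 OR major = 'CS']
student=Bob: ✓ → 46
student=Zane: ✓ → 49
student=Sven: ✓ → 74
student=Yara: ✓ → 75
student=Diego: ✓ → 98
student=Eve: ✓ → 96
student=Omar: ✓ → 42
student=Ines: ✓ → 36
student=Mira: ✓ → 82
student=Quinn: ✓ → 42
student=Vik: ✗
student=Tara: ✓ → 89
student=Priya: ✓ → 37
student=Lena: ✓ → 52
year_avg = (46 + 49 + 74 + 75 + 98 + 96 + 42 + 36 + 82 + 42 + 89 + 37 + 52) / 13 = 62.9230769231

math_sum=220, year_avg=62.9230769231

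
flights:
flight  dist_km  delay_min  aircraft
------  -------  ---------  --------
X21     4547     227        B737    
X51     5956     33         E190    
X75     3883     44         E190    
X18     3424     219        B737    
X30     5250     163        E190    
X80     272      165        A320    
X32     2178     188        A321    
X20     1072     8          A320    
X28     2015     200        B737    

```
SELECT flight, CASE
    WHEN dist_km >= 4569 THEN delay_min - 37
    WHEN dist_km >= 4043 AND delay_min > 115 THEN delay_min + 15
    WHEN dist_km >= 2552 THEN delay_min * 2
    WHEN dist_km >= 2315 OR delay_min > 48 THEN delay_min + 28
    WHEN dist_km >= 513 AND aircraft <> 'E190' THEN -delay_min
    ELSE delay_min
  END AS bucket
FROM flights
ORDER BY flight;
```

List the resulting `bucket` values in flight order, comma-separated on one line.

flight=X18: dist_km >= 2552 → 438
flight=X20: dist_km >= 513 AND aircraft <> 'E190' → -8
flight=X21: dist_km >= 4043 AND delay_min > 115 → 242
flight=X28: dist_km >= 2315 OR delay_min > 48 → 228
flight=X30: dist_km >= 4569 → 126
flight=X32: dist_km >= 2315 OR delay_min > 48 → 216
flight=X51: dist_km >= 4569 → -4
flight=X75: dist_km >= 2552 → 88
flight=X80: dist_km >= 2315 OR delay_min > 48 → 193

438, -8, 242, 228, 126, 216, -4, 88, 193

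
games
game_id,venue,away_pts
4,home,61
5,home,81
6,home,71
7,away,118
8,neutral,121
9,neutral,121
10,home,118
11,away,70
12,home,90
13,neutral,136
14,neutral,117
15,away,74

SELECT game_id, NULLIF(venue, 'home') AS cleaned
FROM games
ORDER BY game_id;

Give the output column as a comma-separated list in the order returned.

NULL, NULL, NULL, away, neutral, neutral, NULL, away, NULL, neutral, neutral, away

game_id=4: venue=home vs home: equal → NULL
game_id=5: venue=home vs home: equal → NULL
game_id=6: venue=home vs home: equal → NULL
game_id=7: venue=away vs home: differ → away
game_id=8: venue=neutral vs home: differ → neutral
game_id=9: venue=neutral vs home: differ → neutral
game_id=10: venue=home vs home: equal → NULL
game_id=11: venue=away vs home: differ → away
game_id=12: venue=home vs home: equal → NULL
game_id=13: venue=neutral vs home: differ → neutral
game_id=14: venue=neutral vs home: differ → neutral
game_id=15: venue=away vs home: differ → away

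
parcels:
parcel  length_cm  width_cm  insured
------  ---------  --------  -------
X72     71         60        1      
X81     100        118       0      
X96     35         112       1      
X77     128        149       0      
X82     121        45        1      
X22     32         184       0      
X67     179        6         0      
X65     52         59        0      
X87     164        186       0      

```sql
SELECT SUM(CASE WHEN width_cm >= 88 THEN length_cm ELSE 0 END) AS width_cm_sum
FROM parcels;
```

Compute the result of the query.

parcel=X72: ✗
parcel=X81: ✓ → 100
parcel=X96: ✓ → 35
parcel=X77: ✓ → 128
parcel=X82: ✗
parcel=X22: ✓ → 32
parcel=X67: ✗
parcel=X65: ✗
parcel=X87: ✓ → 164
width_cm_sum = 100 + 35 + 128 + 32 + 164 = 459

459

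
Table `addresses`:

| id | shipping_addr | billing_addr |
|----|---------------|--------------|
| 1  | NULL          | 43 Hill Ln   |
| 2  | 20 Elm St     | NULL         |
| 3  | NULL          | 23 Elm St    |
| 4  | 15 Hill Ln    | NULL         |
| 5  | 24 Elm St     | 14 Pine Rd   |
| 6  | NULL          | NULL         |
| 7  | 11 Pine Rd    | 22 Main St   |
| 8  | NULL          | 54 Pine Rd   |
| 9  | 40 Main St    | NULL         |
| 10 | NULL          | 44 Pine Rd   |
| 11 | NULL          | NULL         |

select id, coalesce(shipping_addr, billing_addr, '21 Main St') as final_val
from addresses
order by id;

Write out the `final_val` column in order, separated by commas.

43 Hill Ln, 20 Elm St, 23 Elm St, 15 Hill Ln, 24 Elm St, 21 Main St, 11 Pine Rd, 54 Pine Rd, 40 Main St, 44 Pine Rd, 21 Main St

id=1: shipping_addr=NULL, billing_addr=43 Hill Ln → 43 Hill Ln
id=2: shipping_addr=20 Elm St → 20 Elm St
id=3: shipping_addr=NULL, billing_addr=23 Elm St → 23 Elm St
id=4: shipping_addr=15 Hill Ln → 15 Hill Ln
id=5: shipping_addr=24 Elm St → 24 Elm St
id=6: shipping_addr=NULL, billing_addr=NULL, → literal 21 Main St → 21 Main St
id=7: shipping_addr=11 Pine Rd → 11 Pine Rd
id=8: shipping_addr=NULL, billing_addr=54 Pine Rd → 54 Pine Rd
id=9: shipping_addr=40 Main St → 40 Main St
id=10: shipping_addr=NULL, billing_addr=44 Pine Rd → 44 Pine Rd
id=11: shipping_addr=NULL, billing_addr=NULL, → literal 21 Main St → 21 Main St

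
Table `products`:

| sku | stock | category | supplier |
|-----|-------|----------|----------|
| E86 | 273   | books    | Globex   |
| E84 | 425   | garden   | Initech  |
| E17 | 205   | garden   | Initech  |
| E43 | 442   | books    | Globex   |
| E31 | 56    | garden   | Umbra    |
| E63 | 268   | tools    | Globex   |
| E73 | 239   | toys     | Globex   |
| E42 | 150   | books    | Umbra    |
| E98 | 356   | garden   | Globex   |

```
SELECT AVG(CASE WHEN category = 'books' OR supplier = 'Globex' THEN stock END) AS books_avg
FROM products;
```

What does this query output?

sku=E86: ✓ → 273
sku=E84: ✗
sku=E17: ✗
sku=E43: ✓ → 442
sku=E31: ✗
sku=E63: ✓ → 268
sku=E73: ✓ → 239
sku=E42: ✓ → 150
sku=E98: ✓ → 356
books_avg = (273 + 442 + 268 + 239 + 150 + 356) / 6 = 288

288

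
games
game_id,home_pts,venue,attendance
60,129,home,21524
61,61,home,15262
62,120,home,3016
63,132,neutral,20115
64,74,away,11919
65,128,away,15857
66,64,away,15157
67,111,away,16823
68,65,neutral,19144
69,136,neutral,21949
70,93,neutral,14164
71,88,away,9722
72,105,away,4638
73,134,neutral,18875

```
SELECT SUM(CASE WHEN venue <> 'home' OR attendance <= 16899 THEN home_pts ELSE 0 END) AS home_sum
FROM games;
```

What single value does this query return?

game_id=60: ✗
game_id=61: ✓ → 61
game_id=62: ✓ → 120
game_id=63: ✓ → 132
game_id=64: ✓ → 74
game_id=65: ✓ → 128
game_id=66: ✓ → 64
game_id=67: ✓ → 111
game_id=68: ✓ → 65
game_id=69: ✓ → 136
game_id=70: ✓ → 93
game_id=71: ✓ → 88
game_id=72: ✓ → 105
game_id=73: ✓ → 134
home_sum = 61 + 120 + 132 + 74 + 128 + 64 + 111 + 65 + 136 + 93 + 88 + 105 + 134 = 1311

1311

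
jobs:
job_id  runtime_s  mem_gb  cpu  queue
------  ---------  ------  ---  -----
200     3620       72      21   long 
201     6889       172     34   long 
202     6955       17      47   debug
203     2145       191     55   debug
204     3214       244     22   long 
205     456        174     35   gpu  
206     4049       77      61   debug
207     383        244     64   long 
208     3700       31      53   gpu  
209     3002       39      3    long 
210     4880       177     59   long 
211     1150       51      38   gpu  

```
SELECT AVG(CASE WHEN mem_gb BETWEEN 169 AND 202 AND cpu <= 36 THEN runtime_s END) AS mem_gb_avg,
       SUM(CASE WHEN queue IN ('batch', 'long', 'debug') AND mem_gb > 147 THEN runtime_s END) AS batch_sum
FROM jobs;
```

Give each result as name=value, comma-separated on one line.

[mem_gb_avg: mem_gb BETWEEN 169 AND 202 AND cpu <= 36]
job_id=200: ✗
job_id=201: ✓ → 6889
job_id=202: ✗
job_id=203: ✗
job_id=204: ✗
job_id=205: ✓ → 456
job_id=206: ✗
job_id=207: ✗
job_id=208: ✗
job_id=209: ✗
job_id=210: ✗
job_id=211: ✗
mem_gb_avg = (6889 + 456) / 2 = 3672.5
—
[batch_sum: queue IN ('batch', 'long', 'debug') AND mem_gb > 147]
job_id=200: ✗
job_id=201: ✓ → 6889
job_id=202: ✗
job_id=203: ✓ → 2145
job_id=204: ✓ → 3214
job_id=205: ✗
job_id=206: ✗
job_id=207: ✓ → 383
job_id=208: ✗
job_id=209: ✗
job_id=210: ✓ → 4880
job_id=211: ✗
batch_sum = 6889 + 2145 + 3214 + 383 + 4880 = 17511

mem_gb_avg=3672.5, batch_sum=17511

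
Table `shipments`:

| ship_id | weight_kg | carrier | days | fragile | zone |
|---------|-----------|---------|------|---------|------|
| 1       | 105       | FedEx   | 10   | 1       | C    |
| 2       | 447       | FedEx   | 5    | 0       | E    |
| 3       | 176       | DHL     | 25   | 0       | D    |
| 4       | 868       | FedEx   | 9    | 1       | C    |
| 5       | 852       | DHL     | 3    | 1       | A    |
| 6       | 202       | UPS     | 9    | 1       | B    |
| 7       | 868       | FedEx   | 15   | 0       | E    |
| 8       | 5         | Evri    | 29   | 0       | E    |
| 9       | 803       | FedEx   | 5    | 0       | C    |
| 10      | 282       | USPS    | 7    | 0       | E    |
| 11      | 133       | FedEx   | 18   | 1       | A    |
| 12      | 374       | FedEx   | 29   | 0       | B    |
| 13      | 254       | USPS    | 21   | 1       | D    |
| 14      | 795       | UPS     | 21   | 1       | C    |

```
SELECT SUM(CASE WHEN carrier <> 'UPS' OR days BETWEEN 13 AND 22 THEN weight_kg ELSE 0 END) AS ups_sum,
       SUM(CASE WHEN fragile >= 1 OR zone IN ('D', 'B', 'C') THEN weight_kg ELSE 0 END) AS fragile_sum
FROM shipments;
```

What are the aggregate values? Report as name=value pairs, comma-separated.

[ups_sum: carrier <> 'UPS' OR days BETWEEN 13 AND 22]
ship_id=1: ✓ → 105
ship_id=2: ✓ → 447
ship_id=3: ✓ → 176
ship_id=4: ✓ → 868
ship_id=5: ✓ → 852
ship_id=6: ✗
ship_id=7: ✓ → 868
ship_id=8: ✓ → 5
ship_id=9: ✓ → 803
ship_id=10: ✓ → 282
ship_id=11: ✓ → 133
ship_id=12: ✓ → 374
ship_id=13: ✓ → 254
ship_id=14: ✓ → 795
ups_sum = 105 + 447 + 176 + 868 + 852 + 868 + 5 + 803 + 282 + 133 + 374 + 254 + 795 = 5962
—
[fragile_sum: fragile >= 1 OR zone IN ('D', 'B', 'C')]
ship_id=1: ✓ → 105
ship_id=2: ✗
ship_id=3: ✓ → 176
ship_id=4: ✓ → 868
ship_id=5: ✓ → 852
ship_id=6: ✓ → 202
ship_id=7: ✗
ship_id=8: ✗
ship_id=9: ✓ → 803
ship_id=10: ✗
ship_id=11: ✓ → 133
ship_id=12: ✓ → 374
ship_id=13: ✓ → 254
ship_id=14: ✓ → 795
fragile_sum = 105 + 176 + 868 + 852 + 202 + 803 + 133 + 374 + 254 + 795 = 4562

ups_sum=5962, fragile_sum=4562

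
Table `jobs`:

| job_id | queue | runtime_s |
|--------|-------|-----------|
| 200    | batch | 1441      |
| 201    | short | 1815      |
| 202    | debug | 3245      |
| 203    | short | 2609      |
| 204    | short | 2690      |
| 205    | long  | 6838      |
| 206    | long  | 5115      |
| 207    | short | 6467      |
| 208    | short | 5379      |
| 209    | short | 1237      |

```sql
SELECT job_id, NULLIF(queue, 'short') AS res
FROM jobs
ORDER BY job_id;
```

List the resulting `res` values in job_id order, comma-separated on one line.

job_id=200: queue=batch vs short: differ → batch
job_id=201: queue=short vs short: equal → NULL
job_id=202: queue=debug vs short: differ → debug
job_id=203: queue=short vs short: equal → NULL
job_id=204: queue=short vs short: equal → NULL
job_id=205: queue=long vs short: differ → long
job_id=206: queue=long vs short: differ → long
job_id=207: queue=short vs short: equal → NULL
job_id=208: queue=short vs short: equal → NULL
job_id=209: queue=short vs short: equal → NULL

batch, NULL, debug, NULL, NULL, long, long, NULL, NULL, NULL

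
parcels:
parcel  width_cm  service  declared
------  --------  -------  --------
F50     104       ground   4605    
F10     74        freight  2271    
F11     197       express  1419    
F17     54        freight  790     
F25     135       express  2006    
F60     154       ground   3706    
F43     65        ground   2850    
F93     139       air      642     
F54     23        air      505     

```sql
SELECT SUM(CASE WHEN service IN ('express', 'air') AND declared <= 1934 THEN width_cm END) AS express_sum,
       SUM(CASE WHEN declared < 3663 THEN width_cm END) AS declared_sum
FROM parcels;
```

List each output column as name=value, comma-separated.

[express_sum: service IN ('express', 'air') AND declared <= 1934]
parcel=F50: ✗
parcel=F10: ✗
parcel=F11: ✓ → 197
parcel=F17: ✗
parcel=F25: ✗
parcel=F60: ✗
parcel=F43: ✗
parcel=F93: ✓ → 139
parcel=F54: ✓ → 23
express_sum = 197 + 139 + 23 = 359
—
[declared_sum: declared < 3663]
parcel=F50: ✗
parcel=F10: ✓ → 74
parcel=F11: ✓ → 197
parcel=F17: ✓ → 54
parcel=F25: ✓ → 135
parcel=F60: ✗
parcel=F43: ✓ → 65
parcel=F93: ✓ → 139
parcel=F54: ✓ → 23
declared_sum = 74 + 197 + 54 + 135 + 65 + 139 + 23 = 687

express_sum=359, declared_sum=687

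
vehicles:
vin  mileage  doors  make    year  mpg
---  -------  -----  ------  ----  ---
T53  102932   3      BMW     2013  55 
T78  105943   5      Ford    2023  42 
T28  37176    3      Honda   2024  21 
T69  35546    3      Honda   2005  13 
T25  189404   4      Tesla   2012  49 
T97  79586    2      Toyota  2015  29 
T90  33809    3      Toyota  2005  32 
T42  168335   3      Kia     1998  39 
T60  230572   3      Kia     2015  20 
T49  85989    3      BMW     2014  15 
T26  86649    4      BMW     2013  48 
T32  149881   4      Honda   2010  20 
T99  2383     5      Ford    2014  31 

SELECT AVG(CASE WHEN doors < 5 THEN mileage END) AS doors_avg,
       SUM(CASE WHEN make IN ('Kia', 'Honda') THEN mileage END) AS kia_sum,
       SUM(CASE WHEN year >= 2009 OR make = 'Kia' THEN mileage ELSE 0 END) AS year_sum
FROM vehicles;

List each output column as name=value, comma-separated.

doors_avg=109079.9090909091, kia_sum=621510, year_sum=1238850

[doors_avg: doors < 5]
vin=T53: ✓ → 102932
vin=T78: ✗
vin=T28: ✓ → 37176
vin=T69: ✓ → 35546
vin=T25: ✓ → 189404
vin=T97: ✓ → 79586
vin=T90: ✓ → 33809
vin=T42: ✓ → 168335
vin=T60: ✓ → 230572
vin=T49: ✓ → 85989
vin=T26: ✓ → 86649
vin=T32: ✓ → 149881
vin=T99: ✗
doors_avg = (102932 + 37176 + 35546 + 189404 + 79586 + 33809 + 168335 + 230572 + 85989 + 86649 + 149881) / 11 = 109079.9090909091
—
[kia_sum: make IN ('Kia', 'Honda')]
vin=T53: ✗
vin=T78: ✗
vin=T28: ✓ → 37176
vin=T69: ✓ → 35546
vin=T25: ✗
vin=T97: ✗
vin=T90: ✗
vin=T42: ✓ → 168335
vin=T60: ✓ → 230572
vin=T49: ✗
vin=T26: ✗
vin=T32: ✓ → 149881
vin=T99: ✗
kia_sum = 37176 + 35546 + 168335 + 230572 + 149881 = 621510
—
[year_sum: year >= 2009 OR make = 'Kia']
vin=T53: ✓ → 102932
vin=T78: ✓ → 105943
vin=T28: ✓ → 37176
vin=T69: ✗
vin=T25: ✓ → 189404
vin=T97: ✓ → 79586
vin=T90: ✗
vin=T42: ✓ → 168335
vin=T60: ✓ → 230572
vin=T49: ✓ → 85989
vin=T26: ✓ → 86649
vin=T32: ✓ → 149881
vin=T99: ✓ → 2383
year_sum = 102932 + 105943 + 37176 + 189404 + 79586 + 168335 + 230572 + 85989 + 86649 + 149881 + 2383 = 1238850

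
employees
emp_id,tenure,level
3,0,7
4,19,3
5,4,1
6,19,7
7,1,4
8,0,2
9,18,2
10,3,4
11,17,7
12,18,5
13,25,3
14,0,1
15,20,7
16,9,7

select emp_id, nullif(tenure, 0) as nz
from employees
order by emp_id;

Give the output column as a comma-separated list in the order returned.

NULL, 19, 4, 19, 1, NULL, 18, 3, 17, 18, 25, NULL, 20, 9

emp_id=3: tenure=0 vs 0: equal → NULL
emp_id=4: tenure=19 vs 0: differ → 19
emp_id=5: tenure=4 vs 0: differ → 4
emp_id=6: tenure=19 vs 0: differ → 19
emp_id=7: tenure=1 vs 0: differ → 1
emp_id=8: tenure=0 vs 0: equal → NULL
emp_id=9: tenure=18 vs 0: differ → 18
emp_id=10: tenure=3 vs 0: differ → 3
emp_id=11: tenure=17 vs 0: differ → 17
emp_id=12: tenure=18 vs 0: differ → 18
emp_id=13: tenure=25 vs 0: differ → 25
emp_id=14: tenure=0 vs 0: equal → NULL
emp_id=15: tenure=20 vs 0: differ → 20
emp_id=16: tenure=9 vs 0: differ → 9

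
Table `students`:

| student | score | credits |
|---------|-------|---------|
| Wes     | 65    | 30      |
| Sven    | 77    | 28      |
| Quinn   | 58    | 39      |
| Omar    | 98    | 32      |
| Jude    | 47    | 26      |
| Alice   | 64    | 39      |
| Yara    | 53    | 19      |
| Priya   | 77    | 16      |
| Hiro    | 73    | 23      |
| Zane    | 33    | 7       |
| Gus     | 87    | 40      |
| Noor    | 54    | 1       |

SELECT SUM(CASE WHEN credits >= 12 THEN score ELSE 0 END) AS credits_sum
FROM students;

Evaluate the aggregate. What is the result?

699

student=Wes: ✓ → 65
student=Sven: ✓ → 77
student=Quinn: ✓ → 58
student=Omar: ✓ → 98
student=Jude: ✓ → 47
student=Alice: ✓ → 64
student=Yara: ✓ → 53
student=Priya: ✓ → 77
student=Hiro: ✓ → 73
student=Zane: ✗
student=Gus: ✓ → 87
student=Noor: ✗
credits_sum = 65 + 77 + 58 + 98 + 47 + 64 + 53 + 77 + 73 + 87 = 699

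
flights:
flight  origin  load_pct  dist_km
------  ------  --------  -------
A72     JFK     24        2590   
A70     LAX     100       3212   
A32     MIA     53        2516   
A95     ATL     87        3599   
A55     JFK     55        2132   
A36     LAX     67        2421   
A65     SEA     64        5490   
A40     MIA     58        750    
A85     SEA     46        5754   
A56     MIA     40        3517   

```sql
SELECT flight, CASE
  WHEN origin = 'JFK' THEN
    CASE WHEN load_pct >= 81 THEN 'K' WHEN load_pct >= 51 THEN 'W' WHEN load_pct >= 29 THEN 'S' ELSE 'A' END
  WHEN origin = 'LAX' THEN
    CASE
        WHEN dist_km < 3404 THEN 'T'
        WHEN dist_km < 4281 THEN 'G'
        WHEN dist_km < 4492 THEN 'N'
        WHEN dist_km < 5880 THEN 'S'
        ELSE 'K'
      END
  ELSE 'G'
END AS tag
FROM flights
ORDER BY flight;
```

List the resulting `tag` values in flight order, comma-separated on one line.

flight=A32: origin='MIA' → outer ELSE → G
flight=A36: origin='LAX' → inner[dist_km < 3404] → T
flight=A40: origin='MIA' → outer ELSE → G
flight=A55: origin='JFK' → inner[load_pct >= 51] → W
flight=A56: origin='MIA' → outer ELSE → G
flight=A65: origin='SEA' → outer ELSE → G
flight=A70: origin='LAX' → inner[dist_km < 3404] → T
flight=A72: origin='JFK' → inner[ELSE] → A
flight=A85: origin='SEA' → outer ELSE → G
flight=A95: origin='ATL' → outer ELSE → G

G, T, G, W, G, G, T, A, G, G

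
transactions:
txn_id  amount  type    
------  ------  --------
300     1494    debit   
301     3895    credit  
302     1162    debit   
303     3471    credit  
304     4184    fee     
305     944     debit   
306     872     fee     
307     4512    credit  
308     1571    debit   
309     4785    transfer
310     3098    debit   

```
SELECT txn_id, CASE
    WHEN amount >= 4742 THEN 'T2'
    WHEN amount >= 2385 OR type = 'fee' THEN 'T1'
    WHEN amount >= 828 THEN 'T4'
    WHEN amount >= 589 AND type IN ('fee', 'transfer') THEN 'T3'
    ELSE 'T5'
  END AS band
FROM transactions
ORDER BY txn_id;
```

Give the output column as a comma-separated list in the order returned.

txn_id=300: amount >= 828 → T4
txn_id=301: amount >= 2385 OR type = 'fee' → T1
txn_id=302: amount >= 828 → T4
txn_id=303: amount >= 2385 OR type = 'fee' → T1
txn_id=304: amount >= 2385 OR type = 'fee' → T1
txn_id=305: amount >= 828 → T4
txn_id=306: amount >= 2385 OR type = 'fee' → T1
txn_id=307: amount >= 2385 OR type = 'fee' → T1
txn_id=308: amount >= 828 → T4
txn_id=309: amount >= 4742 → T2
txn_id=310: amount >= 2385 OR type = 'fee' → T1

T4, T1, T4, T1, T1, T4, T1, T1, T4, T2, T1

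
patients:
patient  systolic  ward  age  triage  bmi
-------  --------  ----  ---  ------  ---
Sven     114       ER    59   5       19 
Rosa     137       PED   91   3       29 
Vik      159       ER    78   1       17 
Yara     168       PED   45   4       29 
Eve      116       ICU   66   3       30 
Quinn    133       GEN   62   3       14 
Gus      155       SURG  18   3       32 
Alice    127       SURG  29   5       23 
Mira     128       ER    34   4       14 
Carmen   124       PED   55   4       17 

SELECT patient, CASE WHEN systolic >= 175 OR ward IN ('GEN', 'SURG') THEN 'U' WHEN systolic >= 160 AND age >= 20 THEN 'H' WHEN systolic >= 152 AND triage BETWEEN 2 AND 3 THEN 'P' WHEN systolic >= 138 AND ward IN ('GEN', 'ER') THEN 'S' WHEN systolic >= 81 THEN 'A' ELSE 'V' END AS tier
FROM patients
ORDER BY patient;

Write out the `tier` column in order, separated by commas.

U, A, A, U, A, U, A, A, S, H

patient=Alice: systolic >= 175 OR ward IN ('GEN', 'SURG') → U
patient=Carmen: systolic >= 81 → A
patient=Eve: systolic >= 81 → A
patient=Gus: systolic >= 175 OR ward IN ('GEN', 'SURG') → U
patient=Mira: systolic >= 81 → A
patient=Quinn: systolic >= 175 OR ward IN ('GEN', 'SURG') → U
patient=Rosa: systolic >= 81 → A
patient=Sven: systolic >= 81 → A
patient=Vik: systolic >= 138 AND ward IN ('GEN', 'ER') → S
patient=Yara: systolic >= 160 AND age >= 20 → H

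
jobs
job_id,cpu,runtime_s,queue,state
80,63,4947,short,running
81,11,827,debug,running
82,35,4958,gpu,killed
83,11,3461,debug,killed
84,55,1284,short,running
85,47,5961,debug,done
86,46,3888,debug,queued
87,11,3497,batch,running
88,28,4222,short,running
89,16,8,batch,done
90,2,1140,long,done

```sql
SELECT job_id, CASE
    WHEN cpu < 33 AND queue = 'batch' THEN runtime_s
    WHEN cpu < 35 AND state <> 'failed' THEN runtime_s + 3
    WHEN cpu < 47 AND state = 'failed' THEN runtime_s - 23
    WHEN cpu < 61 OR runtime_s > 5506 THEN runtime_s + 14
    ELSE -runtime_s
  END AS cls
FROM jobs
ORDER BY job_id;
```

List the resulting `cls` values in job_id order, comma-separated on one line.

-4947, 830, 4972, 3464, 1298, 5975, 3902, 3497, 4225, 8, 1143

job_id=80: ELSE → -4947
job_id=81: cpu < 35 AND state <> 'failed' → 830
job_id=82: cpu < 61 OR runtime_s > 5506 → 4972
job_id=83: cpu < 35 AND state <> 'failed' → 3464
job_id=84: cpu < 61 OR runtime_s > 5506 → 1298
job_id=85: cpu < 61 OR runtime_s > 5506 → 5975
job_id=86: cpu < 61 OR runtime_s > 5506 → 3902
job_id=87: cpu < 33 AND queue = 'batch' → 3497
job_id=88: cpu < 35 AND state <> 'failed' → 4225
job_id=89: cpu < 33 AND queue = 'batch' → 8
job_id=90: cpu < 35 AND state <> 'failed' → 1143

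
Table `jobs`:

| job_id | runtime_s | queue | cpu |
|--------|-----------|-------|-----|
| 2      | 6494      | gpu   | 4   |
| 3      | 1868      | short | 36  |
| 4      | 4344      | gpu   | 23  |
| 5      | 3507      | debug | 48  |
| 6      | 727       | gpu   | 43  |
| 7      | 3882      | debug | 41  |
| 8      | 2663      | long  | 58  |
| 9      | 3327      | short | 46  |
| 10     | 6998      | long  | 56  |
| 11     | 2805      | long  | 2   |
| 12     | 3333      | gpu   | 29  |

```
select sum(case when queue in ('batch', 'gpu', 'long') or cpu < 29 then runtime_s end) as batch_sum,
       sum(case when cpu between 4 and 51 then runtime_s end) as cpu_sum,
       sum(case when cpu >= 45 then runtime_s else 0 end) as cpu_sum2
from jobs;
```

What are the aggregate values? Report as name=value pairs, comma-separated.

batch_sum=27364, cpu_sum=27482, cpu_sum2=16495

[batch_sum: queue in ('batch', 'gpu', 'long') or cpu < 29]
job_id=2: ✓ → 6494
job_id=3: ✗
job_id=4: ✓ → 4344
job_id=5: ✗
job_id=6: ✓ → 727
job_id=7: ✗
job_id=8: ✓ → 2663
job_id=9: ✗
job_id=10: ✓ → 6998
job_id=11: ✓ → 2805
job_id=12: ✓ → 3333
batch_sum = 6494 + 4344 + 727 + 2663 + 6998 + 2805 + 3333 = 27364
—
[cpu_sum: cpu between 4 and 51]
job_id=2: ✓ → 6494
job_id=3: ✓ → 1868
job_id=4: ✓ → 4344
job_id=5: ✓ → 3507
job_id=6: ✓ → 727
job_id=7: ✓ → 3882
job_id=8: ✗
job_id=9: ✓ → 3327
job_id=10: ✗
job_id=11: ✗
job_id=12: ✓ → 3333
cpu_sum = 6494 + 1868 + 4344 + 3507 + 727 + 3882 + 3327 + 3333 = 27482
—
[cpu_sum2: cpu >= 45]
job_id=2: ✗
job_id=3: ✗
job_id=4: ✗
job_id=5: ✓ → 3507
job_id=6: ✗
job_id=7: ✗
job_id=8: ✓ → 2663
job_id=9: ✓ → 3327
job_id=10: ✓ → 6998
job_id=11: ✗
job_id=12: ✗
cpu_sum2 = 3507 + 2663 + 3327 + 6998 = 16495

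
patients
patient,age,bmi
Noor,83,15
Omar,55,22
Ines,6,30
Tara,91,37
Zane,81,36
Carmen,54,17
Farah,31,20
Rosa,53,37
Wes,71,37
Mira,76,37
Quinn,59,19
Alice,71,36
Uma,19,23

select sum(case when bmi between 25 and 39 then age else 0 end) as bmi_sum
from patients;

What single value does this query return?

patient=Noor: ✗
patient=Omar: ✗
patient=Ines: ✓ → 6
patient=Tara: ✓ → 91
patient=Zane: ✓ → 81
patient=Carmen: ✗
patient=Farah: ✗
patient=Rosa: ✓ → 53
patient=Wes: ✓ → 71
patient=Mira: ✓ → 76
patient=Quinn: ✗
patient=Alice: ✓ → 71
patient=Uma: ✗
bmi_sum = 6 + 91 + 81 + 53 + 71 + 76 + 71 = 449

449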